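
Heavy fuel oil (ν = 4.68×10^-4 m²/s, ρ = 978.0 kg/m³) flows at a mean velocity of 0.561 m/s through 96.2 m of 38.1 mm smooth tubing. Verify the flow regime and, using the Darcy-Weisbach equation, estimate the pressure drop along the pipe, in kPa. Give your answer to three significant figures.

Δp ≈ 545 kPa

Re = VD/ν = 0.561·0.03810/4.68×10^-4 = 45.7 → laminar (Re < 2300)
f = 64/Re = 1.401
h_f = f(L/D)V²/(2g) = 1.401·(96.2/0.03810)·0.561²/(2·9.81) = 56.76 m
Δp = ρg·h_f = 978.0·9.81·56.76 = 544.5 kPa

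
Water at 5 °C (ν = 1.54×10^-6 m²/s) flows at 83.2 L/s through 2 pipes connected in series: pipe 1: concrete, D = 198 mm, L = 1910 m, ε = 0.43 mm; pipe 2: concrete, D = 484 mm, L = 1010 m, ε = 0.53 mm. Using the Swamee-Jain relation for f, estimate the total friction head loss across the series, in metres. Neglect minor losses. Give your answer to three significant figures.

H ≈ 88.7 m

Pipe 1: V = 2.702 m/s, Re = 3.47×10^5, ε/D = 0.00217, f = 0.02457, h_1 = f(L/D)V²/2g = 88.21 m
Pipe 2: V = 0.4522 m/s, Re = 1.42×10^5, ε/D = 0.00110, f = 0.02204, h_2 = f(L/D)V²/2g = 0.4793 m
Series → Q common, losses add: H = Σh = 88.69 m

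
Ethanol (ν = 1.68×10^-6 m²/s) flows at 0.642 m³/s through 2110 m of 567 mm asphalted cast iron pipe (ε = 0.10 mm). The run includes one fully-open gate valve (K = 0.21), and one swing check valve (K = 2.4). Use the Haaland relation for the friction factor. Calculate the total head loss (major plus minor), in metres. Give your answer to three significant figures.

V = 4Q/(πD²) = 2.543 m/s; V²/2g = 0.3295 m
Re = 8.58×10^5, ε/D = 1.76×10^-4 → f = 0.01446 (Haaland)
Major: h_f = f(L/D)·V²/2g = 0.01446·3721·0.3295 = 17.73 m
Minor: ΣK = 2.61; h_m = ΣK·V²/2g = 0.8600 m
Total H_L = 17.73 + 0.8600 = 18.59 m

H_L ≈ 18.6 m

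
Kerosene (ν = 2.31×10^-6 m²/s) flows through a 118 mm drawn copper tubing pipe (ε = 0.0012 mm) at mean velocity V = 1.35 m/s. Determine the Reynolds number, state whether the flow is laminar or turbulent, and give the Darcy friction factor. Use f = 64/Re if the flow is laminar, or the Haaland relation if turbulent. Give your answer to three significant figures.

Re = VD/ν = 1.350·0.118/2.31×10^-6 = 6.90×10^4
Re > 4000 → turbulent; ε/D = 1.02×10^-5
Haaland: f = 0.01932

Re ≈ 6.90×10^4; turbulent; f ≈ 0.0193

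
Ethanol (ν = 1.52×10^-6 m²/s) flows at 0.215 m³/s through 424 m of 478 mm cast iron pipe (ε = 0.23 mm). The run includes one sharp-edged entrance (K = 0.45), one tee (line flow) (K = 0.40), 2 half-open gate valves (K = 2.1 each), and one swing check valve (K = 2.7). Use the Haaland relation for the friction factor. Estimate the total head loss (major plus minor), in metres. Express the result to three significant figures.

H_L ≈ 1.72 m

V = 4Q/(πD²) = 1.198 m/s; V²/2g = 0.07316 m
Re = 3.77×10^5, ε/D = 4.81×10^-4 → f = 0.01771 (Haaland)
Major: h_f = f(L/D)·V²/2g = 0.01771·887.0·0.07316 = 1.149 m
Minor: ΣK = 7.75; h_m = ΣK·V²/2g = 0.5670 m
Total H_L = 1.149 + 0.5670 = 1.716 m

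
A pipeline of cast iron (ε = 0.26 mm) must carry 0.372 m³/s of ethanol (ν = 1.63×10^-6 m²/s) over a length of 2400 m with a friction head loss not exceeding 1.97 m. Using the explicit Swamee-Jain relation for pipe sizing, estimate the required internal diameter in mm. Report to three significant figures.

Swamee-Jain (Type III): D = 0.66·[ε^1.25·(LQ²/(gh_f))^4.75 + ν·Q^9.4·(L/(gh_f))^5.2]^0.04
LQ²/(gh_f) = 17.19; L/(gh_f) = 124.2
Term 1 = ε^1.25·(…)^4.75 = 24.3; Term 2 = ν·Q^9.4·(…)^5.2 = 11.6
D = 0.66·(24.3 + 11.6)^0.04 = 0.7616 m = 762 mm
Check: V = 0.816 m/s, Re = 3.82×10^5, f = 0.01701, h_f = 1.82 m ≈ 1.97 m ✓

D ≈ 762 mm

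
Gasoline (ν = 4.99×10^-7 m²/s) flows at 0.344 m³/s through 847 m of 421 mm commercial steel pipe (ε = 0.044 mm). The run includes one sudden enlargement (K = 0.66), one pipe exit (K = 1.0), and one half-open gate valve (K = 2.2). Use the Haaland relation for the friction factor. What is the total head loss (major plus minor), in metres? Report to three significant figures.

V = 4Q/(πD²) = 2.471 m/s; V²/2g = 0.3113 m
Re = 2.08×10^6, ε/D = 1.05×10^-4 → f = 0.01279 (Haaland)
Major: h_f = f(L/D)·V²/2g = 0.01279·2012·0.3113 = 8.009 m
Minor: ΣK = 3.86; h_m = ΣK·V²/2g = 1.201 m
Total H_L = 8.009 + 1.201 = 9.210 m

H_L ≈ 9.21 m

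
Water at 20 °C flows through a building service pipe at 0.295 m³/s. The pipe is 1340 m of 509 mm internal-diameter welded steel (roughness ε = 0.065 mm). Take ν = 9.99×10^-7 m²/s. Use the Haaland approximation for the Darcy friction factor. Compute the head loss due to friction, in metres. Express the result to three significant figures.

h_f ≈ 3.96 m

V = 4Q/(πD²) = 4·0.295/(π·0.509²) = 1.450 m/s
Re = VD/ν = 1.450·0.509/9.99×10^-7 = 7.39×10^5 → turbulent
ε/D = 0.065/509 = 1.28×10^-4
Haaland: f = 0.01404
h_f = f(L/D)V²/(2g) = 0.01404·(1340/0.509)·1.450²/(2·9.81) = 3.960 m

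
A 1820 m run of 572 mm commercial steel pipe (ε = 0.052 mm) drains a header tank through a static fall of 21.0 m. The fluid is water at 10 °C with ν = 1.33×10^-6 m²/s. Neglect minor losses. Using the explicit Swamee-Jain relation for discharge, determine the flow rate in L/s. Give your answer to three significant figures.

Q ≈ 812 L/s

Swamee-Jain (Type II): Q = -0.965·√(gD⁵h_f/L)·ln[ε/(3.7D) + √(3.17ν²L/(gD³h_f))]
√(gD⁵h_f/L) = √(9.81·0.572⁵·21.0/1820) = 0.08325
ε/(3.7D) = 2.46×10^-5; √(3.17ν²L/(gD³h_f)) = 1.63×10^-5
Q = -0.965·0.08325·ln(4.084×10^-5) = 0.8119 m³/s
Check: V = 3.16 m/s, Re = 1.36×10^6, f = 0.01305, h_f = 21.1 m ≈ 21.0 m ✓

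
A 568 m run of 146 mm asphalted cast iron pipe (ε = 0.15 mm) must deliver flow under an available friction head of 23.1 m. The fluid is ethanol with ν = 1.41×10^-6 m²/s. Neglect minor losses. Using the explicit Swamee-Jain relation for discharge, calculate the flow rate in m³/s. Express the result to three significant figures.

Q ≈ 0.0395 m³/s

Swamee-Jain (Type II): Q = -0.965·√(gD⁵h_f/L)·ln[ε/(3.7D) + √(3.17ν²L/(gD³h_f))]
√(gD⁵h_f/L) = √(9.81·0.146⁵·23.1/568) = 0.005145
ε/(3.7D) = 2.78×10^-4; √(3.17ν²L/(gD³h_f)) = 7.12×10^-5
Q = -0.965·0.005145·ln(3.489×10^-4) = 0.03952 m³/s
Check: V = 2.36 m/s, Re = 2.44×10^5, f = 0.02106, h_f = 23.3 m ≈ 23.1 m ✓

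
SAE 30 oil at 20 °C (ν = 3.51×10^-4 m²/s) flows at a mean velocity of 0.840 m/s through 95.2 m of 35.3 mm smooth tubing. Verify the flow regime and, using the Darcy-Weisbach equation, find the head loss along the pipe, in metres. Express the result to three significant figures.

Re = VD/ν = 0.840·0.03530/3.51×10^-4 = 84.5 → laminar (Re < 2300)
f = 64/Re = 0.7576
h_f = f(L/D)V²/(2g) = 0.7576·(95.2/0.03530)·0.840²/(2·9.81) = 73.48 m

h_f ≈ 73.5 m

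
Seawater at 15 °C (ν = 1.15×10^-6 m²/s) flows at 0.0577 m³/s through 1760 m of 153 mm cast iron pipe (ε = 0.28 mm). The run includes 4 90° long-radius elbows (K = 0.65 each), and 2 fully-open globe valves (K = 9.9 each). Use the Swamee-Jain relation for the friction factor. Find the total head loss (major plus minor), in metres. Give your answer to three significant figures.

V = 4Q/(πD²) = 3.138 m/s; V²/2g = 0.5020 m
Re = 4.18×10^5, ε/D = 0.00183 → f = 0.02347 (Swamee-Jain)
Major: h_f = f(L/D)·V²/2g = 0.02347·11503·0.5020 = 135.5 m
Minor: ΣK = 22.4; h_m = ΣK·V²/2g = 11.24 m
Total H_L = 135.5 + 11.24 = 146.8 m

H_L ≈ 147 m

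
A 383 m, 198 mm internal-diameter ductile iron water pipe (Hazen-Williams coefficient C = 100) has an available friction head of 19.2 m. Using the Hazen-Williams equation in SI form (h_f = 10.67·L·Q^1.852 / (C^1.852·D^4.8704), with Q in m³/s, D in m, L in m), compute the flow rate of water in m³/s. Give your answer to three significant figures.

Rearranging: Q = [h_f·C^1.852·D^4.8704 / (10.67·L)]^(1/1.852)
Q = [19.2·100^1.852·0.198^4.8704 / (10.67·383)]^0.540 = 0.07822 m³/s

Q ≈ 0.0782 m³/s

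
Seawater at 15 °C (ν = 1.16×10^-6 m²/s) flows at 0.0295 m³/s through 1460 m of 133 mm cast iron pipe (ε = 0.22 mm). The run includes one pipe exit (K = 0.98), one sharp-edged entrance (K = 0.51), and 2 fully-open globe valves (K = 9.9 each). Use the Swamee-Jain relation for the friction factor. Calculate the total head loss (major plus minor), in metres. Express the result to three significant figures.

H_L ≈ 63.6 m

V = 4Q/(πD²) = 2.123 m/s; V²/2g = 0.2298 m
Re = 2.43×10^5, ε/D = 0.00165 → f = 0.02328 (Swamee-Jain)
Major: h_f = f(L/D)·V²/2g = 0.02328·10977·0.2298 = 58.73 m
Minor: ΣK = 21.3; h_m = ΣK·V²/2g = 4.893 m
Total H_L = 58.73 + 4.893 = 63.62 m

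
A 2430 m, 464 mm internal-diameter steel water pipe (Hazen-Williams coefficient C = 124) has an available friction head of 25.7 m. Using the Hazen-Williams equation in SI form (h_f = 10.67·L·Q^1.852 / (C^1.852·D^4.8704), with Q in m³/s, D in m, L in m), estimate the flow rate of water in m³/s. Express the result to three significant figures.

Rearranging: Q = [h_f·C^1.852·D^4.8704 / (10.67·L)]^(1/1.852)
Q = [25.7·124^1.852·0.464^4.8704 / (10.67·2430)]^0.540 = 0.3931 m³/s

Q ≈ 0.393 m³/s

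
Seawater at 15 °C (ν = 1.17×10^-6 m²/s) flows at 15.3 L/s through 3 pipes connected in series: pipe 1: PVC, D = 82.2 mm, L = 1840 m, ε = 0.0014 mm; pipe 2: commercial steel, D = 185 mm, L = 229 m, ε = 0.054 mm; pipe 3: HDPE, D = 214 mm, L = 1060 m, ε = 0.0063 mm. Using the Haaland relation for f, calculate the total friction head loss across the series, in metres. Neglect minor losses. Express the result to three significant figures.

Pipe 1: V = 2.883 m/s, Re = 2.03×10^5, ε/D = 1.70×10^-5, f = 0.01557, h_1 = f(L/D)V²/2g = 147.6 m
Pipe 2: V = 0.5692 m/s, Re = 9.00×10^4, ε/D = 2.92×10^-4, f = 0.01948, h_2 = f(L/D)V²/2g = 0.3981 m
Pipe 3: V = 0.4254 m/s, Re = 7.78×10^4, ε/D = 2.94×10^-5, f = 0.01890, h_3 = f(L/D)V²/2g = 0.8632 m
Series → Q common, losses add: H = Σh = 148.9 m

H ≈ 149 m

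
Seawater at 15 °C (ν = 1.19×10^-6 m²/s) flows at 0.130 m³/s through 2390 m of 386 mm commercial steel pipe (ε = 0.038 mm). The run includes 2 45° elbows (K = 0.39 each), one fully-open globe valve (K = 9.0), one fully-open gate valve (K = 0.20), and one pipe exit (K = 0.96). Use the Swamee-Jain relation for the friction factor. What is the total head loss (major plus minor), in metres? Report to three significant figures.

V = 4Q/(πD²) = 1.111 m/s; V²/2g = 0.06290 m
Re = 3.60×10^5, ε/D = 9.84×10^-5 → f = 0.01504 (Swamee-Jain)
Major: h_f = f(L/D)·V²/2g = 0.01504·6192·0.06290 = 5.859 m
Minor: ΣK = 10.9; h_m = ΣK·V²/2g = 0.6881 m
Total H_L = 5.859 + 0.6881 = 6.548 m

H_L ≈ 6.55 m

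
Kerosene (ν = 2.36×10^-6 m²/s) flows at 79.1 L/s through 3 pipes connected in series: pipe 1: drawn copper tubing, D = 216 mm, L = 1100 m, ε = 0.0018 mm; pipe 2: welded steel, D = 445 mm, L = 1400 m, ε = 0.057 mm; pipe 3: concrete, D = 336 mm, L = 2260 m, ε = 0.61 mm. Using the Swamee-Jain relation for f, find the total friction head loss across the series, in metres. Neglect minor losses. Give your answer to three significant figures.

Pipe 1: V = 2.159 m/s, Re = 1.98×10^5, ε/D = 8.33×10^-6, f = 0.01565, h_1 = f(L/D)V²/2g = 18.92 m
Pipe 2: V = 0.5086 m/s, Re = 9.59×10^4, ε/D = 1.28×10^-4, f = 0.01875, h_2 = f(L/D)V²/2g = 0.7777 m
Pipe 3: V = 0.8921 m/s, Re = 1.27×10^5, ε/D = 0.00182, f = 0.02448, h_3 = f(L/D)V²/2g = 6.678 m
Series → Q common, losses add: H = Σh = 26.38 m

H ≈ 26.4 m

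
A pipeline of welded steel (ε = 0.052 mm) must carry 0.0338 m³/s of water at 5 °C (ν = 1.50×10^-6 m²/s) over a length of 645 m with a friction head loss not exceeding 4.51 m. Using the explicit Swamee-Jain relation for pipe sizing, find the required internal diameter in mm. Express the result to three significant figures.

D ≈ 192 mm

Swamee-Jain (Type III): D = 0.66·[ε^1.25·(LQ²/(gh_f))^4.75 + ν·Q^9.4·(L/(gh_f))^5.2]^0.04
LQ²/(gh_f) = 0.01666; L/(gh_f) = 14.58
Term 1 = ε^1.25·(…)^4.75 = 1.58×10^-14; Term 2 = ν·Q^9.4·(…)^5.2 = 2.51×10^-14
D = 0.66·(1.58×10^-14 + 2.51×10^-14)^0.04 = 0.1923 m = 192 mm
Check: V = 1.16 m/s, Re = 1.49×10^5, f = 0.01827, h_f = 4.23 m ≈ 4.51 m ✓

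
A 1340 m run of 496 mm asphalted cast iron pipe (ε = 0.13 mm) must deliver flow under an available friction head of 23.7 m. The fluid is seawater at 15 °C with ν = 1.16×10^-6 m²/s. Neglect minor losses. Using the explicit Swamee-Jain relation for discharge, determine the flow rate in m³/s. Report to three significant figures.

Q ≈ 0.653 m³/s

Swamee-Jain (Type II): Q = -0.965·√(gD⁵h_f/L)·ln[ε/(3.7D) + √(3.17ν²L/(gD³h_f))]
√(gD⁵h_f/L) = √(9.81·0.496⁵·23.7/1340) = 0.07217
ε/(3.7D) = 7.08×10^-5; √(3.17ν²L/(gD³h_f)) = 1.42×10^-5
Q = -0.965·0.07217·ln(8.503×10^-5) = 0.6527 m³/s
Check: V = 3.38 m/s, Re = 1.44×10^6, f = 0.01517, h_f = 23.8 m ≈ 23.7 m ✓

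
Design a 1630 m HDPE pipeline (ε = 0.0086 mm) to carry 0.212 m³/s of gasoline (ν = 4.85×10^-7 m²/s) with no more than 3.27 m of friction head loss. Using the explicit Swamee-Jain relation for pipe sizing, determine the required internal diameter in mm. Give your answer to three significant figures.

Swamee-Jain (Type III): D = 0.66·[ε^1.25·(LQ²/(gh_f))^4.75 + ν·Q^9.4·(L/(gh_f))^5.2]^0.04
LQ²/(gh_f) = 2.284; L/(gh_f) = 50.81
Term 1 = ε^1.25·(…)^4.75 = 2.35×10^-5; Term 2 = ν·Q^9.4·(…)^5.2 = 1.68×10^-4
D = 0.66·(2.35×10^-5 + 1.68×10^-4)^0.04 = 0.4686 m = 469 mm
Check: V = 1.23 m/s, Re = 1.19×10^6, f = 0.01176, h_f = 3.15 m ≈ 3.27 m ✓

D ≈ 469 mm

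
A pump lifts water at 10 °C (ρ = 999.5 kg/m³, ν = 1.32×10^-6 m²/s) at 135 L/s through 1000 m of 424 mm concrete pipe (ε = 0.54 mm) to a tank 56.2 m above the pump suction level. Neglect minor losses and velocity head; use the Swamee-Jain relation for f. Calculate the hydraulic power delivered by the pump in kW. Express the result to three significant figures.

V = 4Q/(πD²) = 0.9561 m/s; Re = 3.07×10^5; ε/D = 0.00127; f = 0.02179
h_f = f(L/D)V²/2g = 2.395 m
Total head H = z + h_f = 56.2 + 2.395 = 58.59 m
P_hyd = ρgQH = 999.5·9.81·0.135·58.59 = 77.56 kW

P_hyd ≈ 77.6 kW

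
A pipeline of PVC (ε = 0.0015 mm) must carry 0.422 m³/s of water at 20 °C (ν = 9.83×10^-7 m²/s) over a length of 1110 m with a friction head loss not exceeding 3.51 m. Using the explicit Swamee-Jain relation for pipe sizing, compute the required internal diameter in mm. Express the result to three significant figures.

D ≈ 565 mm

Swamee-Jain (Type III): D = 0.66·[ε^1.25·(LQ²/(gh_f))^4.75 + ν·Q^9.4·(L/(gh_f))^5.2]^0.04
LQ²/(gh_f) = 5.741; L/(gh_f) = 32.24
Term 1 = ε^1.25·(…)^4.75 = 2.11×10^-4; Term 2 = ν·Q^9.4·(…)^5.2 = 0.0206
D = 0.66·(2.11×10^-4 + 0.0206)^0.04 = 0.5653 m = 565 mm
Check: V = 1.68 m/s, Re = 9.67×10^5, f = 0.01174, h_f = 3.32 m ≈ 3.51 m ✓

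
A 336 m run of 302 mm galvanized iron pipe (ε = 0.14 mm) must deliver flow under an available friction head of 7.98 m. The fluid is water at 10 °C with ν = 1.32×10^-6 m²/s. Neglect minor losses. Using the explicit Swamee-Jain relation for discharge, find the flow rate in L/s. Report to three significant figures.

Q ≈ 205 L/s

Swamee-Jain (Type II): Q = -0.965·√(gD⁵h_f/L)·ln[ε/(3.7D) + √(3.17ν²L/(gD³h_f))]
√(gD⁵h_f/L) = √(9.81·0.302⁵·7.98/336) = 0.02419
ε/(3.7D) = 1.25×10^-4; √(3.17ν²L/(gD³h_f)) = 2.93×10^-5
Q = -0.965·0.02419·ln(1.546×10^-4) = 0.2048 m³/s
Check: V = 2.86 m/s, Re = 6.54×10^5, f = 0.01732, h_f = 8.03 m ≈ 7.98 m ✓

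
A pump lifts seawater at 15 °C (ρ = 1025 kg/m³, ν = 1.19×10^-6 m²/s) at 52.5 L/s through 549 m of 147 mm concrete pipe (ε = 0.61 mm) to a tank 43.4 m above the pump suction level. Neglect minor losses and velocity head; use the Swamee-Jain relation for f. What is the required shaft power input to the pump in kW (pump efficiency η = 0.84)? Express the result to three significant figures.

P_shaft ≈ 60.6 kW

V = 4Q/(πD²) = 3.093 m/s; Re = 3.82×10^5; ε/D = 0.00415; f = 0.02913
h_f = f(L/D)V²/2g = 53.06 m
Total head H = z + h_f = 43.4 + 53.06 = 96.46 m
P_hyd = ρgQH = 1025·9.81·0.0525·96.46 = 50.92 kW
P_shaft = P_hyd/η = 50.92/0.84 = 60.62 kW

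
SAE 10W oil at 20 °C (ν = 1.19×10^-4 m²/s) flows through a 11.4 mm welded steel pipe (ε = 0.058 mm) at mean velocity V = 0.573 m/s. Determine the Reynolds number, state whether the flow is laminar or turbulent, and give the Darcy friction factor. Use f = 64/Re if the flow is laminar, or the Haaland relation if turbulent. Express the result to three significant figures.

Re = VD/ν = 0.5730·0.0114/1.19×10^-4 = 54.9
Re < 2300 → laminar → f = 64/Re = 1.166

Re ≈ 54.9; laminar; f = 64/Re ≈ 1.17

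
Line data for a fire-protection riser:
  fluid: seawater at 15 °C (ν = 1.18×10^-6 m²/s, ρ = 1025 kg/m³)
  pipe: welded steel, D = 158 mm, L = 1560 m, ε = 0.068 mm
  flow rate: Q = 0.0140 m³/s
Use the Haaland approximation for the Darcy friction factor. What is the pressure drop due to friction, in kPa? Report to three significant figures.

Δp ≈ 51.3 kPa

V = 4Q/(πD²) = 4·0.0140/(π·0.158²) = 0.7140 m/s
Re = VD/ν = 0.7140·0.158/1.18×10^-6 = 9.56×10^4 → turbulent
ε/D = 0.068/158 = 4.30×10^-4
Haaland: f = 0.01989
h_f = f(L/D)V²/(2g) = 0.01989·(1560/0.158)·0.7140²/(2·9.81) = 5.104 m
Δp = ρg·h_f = 1025·9.81·5.104 = 51.32 kPa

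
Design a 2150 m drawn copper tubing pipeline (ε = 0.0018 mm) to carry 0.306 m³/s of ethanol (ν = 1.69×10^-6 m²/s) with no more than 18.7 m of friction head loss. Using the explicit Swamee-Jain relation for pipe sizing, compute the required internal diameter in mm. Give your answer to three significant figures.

D ≈ 415 mm

Swamee-Jain (Type III): D = 0.66·[ε^1.25·(LQ²/(gh_f))^4.75 + ν·Q^9.4·(L/(gh_f))^5.2]^0.04
LQ²/(gh_f) = 1.097; L/(gh_f) = 11.72
Term 1 = ε^1.25·(…)^4.75 = 1.03×10^-7; Term 2 = ν·Q^9.4·(…)^5.2 = 8.96×10^-6
D = 0.66·(1.03×10^-7 + 8.96×10^-6)^0.04 = 0.4148 m = 415 mm
Check: V = 2.26 m/s, Re = 5.56×10^5, f = 0.01292, h_f = 17.5 m ≈ 18.7 m ✓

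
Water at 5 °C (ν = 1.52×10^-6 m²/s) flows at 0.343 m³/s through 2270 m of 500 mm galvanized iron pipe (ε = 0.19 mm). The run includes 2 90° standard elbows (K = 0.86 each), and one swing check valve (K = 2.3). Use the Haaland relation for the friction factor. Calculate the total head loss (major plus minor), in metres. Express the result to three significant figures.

H_L ≈ 12.4 m

V = 4Q/(πD²) = 1.747 m/s; V²/2g = 0.1555 m
Re = 5.75×10^5, ε/D = 3.80×10^-4 → f = 0.01664 (Haaland)
Major: h_f = f(L/D)·V²/2g = 0.01664·4540·0.1555 = 11.75 m
Minor: ΣK = 4.02; h_m = ΣK·V²/2g = 0.6253 m
Total H_L = 11.75 + 0.6253 = 12.38 m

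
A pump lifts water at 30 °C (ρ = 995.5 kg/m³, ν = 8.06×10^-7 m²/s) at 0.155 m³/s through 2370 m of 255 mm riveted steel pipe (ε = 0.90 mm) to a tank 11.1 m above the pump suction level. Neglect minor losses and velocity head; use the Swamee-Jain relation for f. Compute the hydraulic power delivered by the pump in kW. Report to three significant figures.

V = 4Q/(πD²) = 3.035 m/s; Re = 9.60×10^5; ε/D = 0.00353; f = 0.02760
h_f = f(L/D)V²/2g = 120.4 m
Total head H = z + h_f = 11.1 + 120.4 = 131.5 m
P_hyd = ρgQH = 995.5·9.81·0.155·131.5 = 199.1 kW

P_hyd ≈ 199 kW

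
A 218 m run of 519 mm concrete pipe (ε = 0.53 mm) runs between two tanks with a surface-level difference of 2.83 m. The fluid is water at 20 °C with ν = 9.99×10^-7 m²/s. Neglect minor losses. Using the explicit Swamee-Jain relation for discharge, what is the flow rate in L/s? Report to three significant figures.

Q ≈ 544 L/s

Swamee-Jain (Type II): Q = -0.965·√(gD⁵h_f/L)·ln[ε/(3.7D) + √(3.17ν²L/(gD³h_f))]
√(gD⁵h_f/L) = √(9.81·0.519⁵·2.83/218) = 0.06925
ε/(3.7D) = 2.76×10^-4; √(3.17ν²L/(gD³h_f)) = 1.33×10^-5
Q = -0.965·0.06925·ln(2.893×10^-4) = 0.5445 m³/s
Check: V = 2.57 m/s, Re = 1.34×10^6, f = 0.02004, h_f = 2.84 m ≈ 2.83 m ✓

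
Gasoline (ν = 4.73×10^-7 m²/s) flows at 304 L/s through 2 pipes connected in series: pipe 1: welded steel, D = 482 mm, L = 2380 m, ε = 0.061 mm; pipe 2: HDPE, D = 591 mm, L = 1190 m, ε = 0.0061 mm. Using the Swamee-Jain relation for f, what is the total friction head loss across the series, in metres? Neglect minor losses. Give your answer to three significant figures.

Pipe 1: V = 1.666 m/s, Re = 1.70×10^6, ε/D = 1.27×10^-4, f = 0.01343, h_1 = f(L/D)V²/2g = 9.379 m
Pipe 2: V = 1.108 m/s, Re = 1.38×10^6, ε/D = 1.03×10^-5, f = 0.01131, h_2 = f(L/D)V²/2g = 1.425 m
Series → Q common, losses add: H = Σh = 10.80 m

H ≈ 10.8 m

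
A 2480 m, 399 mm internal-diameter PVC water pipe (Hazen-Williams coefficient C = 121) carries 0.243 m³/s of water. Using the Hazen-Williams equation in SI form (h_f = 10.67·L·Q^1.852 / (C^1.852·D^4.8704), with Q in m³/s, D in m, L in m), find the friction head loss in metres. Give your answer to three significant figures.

h_f ≈ 23.5 m

h_f = 10.67·2480·0.243^1.852 / (121^1.852·0.399^4.8704) = 23.49 m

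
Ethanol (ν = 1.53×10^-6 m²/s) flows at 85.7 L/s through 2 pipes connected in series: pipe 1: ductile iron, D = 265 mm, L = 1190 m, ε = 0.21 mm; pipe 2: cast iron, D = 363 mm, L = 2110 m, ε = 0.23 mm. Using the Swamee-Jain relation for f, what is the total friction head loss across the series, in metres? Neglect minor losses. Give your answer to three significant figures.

Pipe 1: V = 1.554 m/s, Re = 2.69×10^5, ε/D = 7.92×10^-4, f = 0.01995, h_1 = f(L/D)V²/2g = 11.03 m
Pipe 2: V = 0.8281 m/s, Re = 1.96×10^5, ε/D = 6.34×10^-4, f = 0.01963, h_2 = f(L/D)V²/2g = 3.988 m
Series → Q common, losses add: H = Σh = 15.01 m

H ≈ 15.0 m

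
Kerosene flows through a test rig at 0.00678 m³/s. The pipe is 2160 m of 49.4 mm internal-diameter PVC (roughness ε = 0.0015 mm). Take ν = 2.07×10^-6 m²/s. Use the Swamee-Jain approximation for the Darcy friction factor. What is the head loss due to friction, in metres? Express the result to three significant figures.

V = 4Q/(πD²) = 4·0.00678/(π·0.0494²) = 3.537 m/s
Re = VD/ν = 3.537·0.0494/2.07×10^-6 = 8.44×10^4 → turbulent
ε/D = 0.0015/49.4 = 3.04×10^-5
Swamee-Jain: f = 0.01868
h_f = f(L/D)V²/(2g) = 0.01868·(2160/0.0494)·3.537²/(2·9.81) = 520.9 m

h_f ≈ 521 m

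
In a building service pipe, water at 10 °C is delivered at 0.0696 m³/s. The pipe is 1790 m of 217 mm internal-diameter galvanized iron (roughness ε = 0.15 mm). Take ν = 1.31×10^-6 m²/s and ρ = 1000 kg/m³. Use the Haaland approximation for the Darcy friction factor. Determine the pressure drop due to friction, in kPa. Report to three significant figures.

Δp ≈ 279 kPa

V = 4Q/(πD²) = 4·0.0696/(π·0.217²) = 1.882 m/s
Re = VD/ν = 1.882·0.217/1.31×10^-6 = 3.12×10^5 → turbulent
ε/D = 0.15/217 = 6.91×10^-4
Haaland: f = 0.01907
h_f = f(L/D)V²/(2g) = 0.01907·(1790/0.217)·1.882²/(2·9.81) = 28.39 m
Δp = ρg·h_f = 1000·9.81·28.39 = 278.5 kPa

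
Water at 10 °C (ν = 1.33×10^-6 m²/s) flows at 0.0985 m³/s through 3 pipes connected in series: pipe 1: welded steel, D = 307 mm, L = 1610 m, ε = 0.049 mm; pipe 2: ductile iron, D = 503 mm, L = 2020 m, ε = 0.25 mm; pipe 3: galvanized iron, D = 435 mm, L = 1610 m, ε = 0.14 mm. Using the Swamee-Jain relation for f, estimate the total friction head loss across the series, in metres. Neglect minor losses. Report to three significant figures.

Pipe 1: V = 1.331 m/s, Re = 3.07×10^5, ε/D = 1.60×10^-4, f = 0.01593, h_1 = f(L/D)V²/2g = 7.539 m
Pipe 2: V = 0.4957 m/s, Re = 1.87×10^5, ε/D = 4.97×10^-4, f = 0.01903, h_2 = f(L/D)V²/2g = 0.9571 m
Pipe 3: V = 0.6628 m/s, Re = 2.17×10^5, ε/D = 3.22×10^-4, f = 0.01777, h_3 = f(L/D)V²/2g = 1.472 m
Series → Q common, losses add: H = Σh = 9.969 m

H ≈ 9.97 m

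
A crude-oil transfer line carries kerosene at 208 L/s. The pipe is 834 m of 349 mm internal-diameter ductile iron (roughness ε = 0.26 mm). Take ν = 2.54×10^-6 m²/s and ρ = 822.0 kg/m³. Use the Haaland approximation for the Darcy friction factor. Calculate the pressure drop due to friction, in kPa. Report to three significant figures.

Δp ≈ 90.0 kPa

V = 4Q/(πD²) = 4·0.208/(π·0.349²) = 2.174 m/s
Re = VD/ν = 2.174·0.349/2.54×10^-6 = 2.99×10^5 → turbulent
ε/D = 0.26/349 = 7.45×10^-4
Haaland: f = 0.01938
h_f = f(L/D)V²/(2g) = 0.01938·(834/0.349)·2.174²/(2·9.81) = 11.16 m
Δp = ρg·h_f = 822.0·9.81·11.16 = 89.97 kPa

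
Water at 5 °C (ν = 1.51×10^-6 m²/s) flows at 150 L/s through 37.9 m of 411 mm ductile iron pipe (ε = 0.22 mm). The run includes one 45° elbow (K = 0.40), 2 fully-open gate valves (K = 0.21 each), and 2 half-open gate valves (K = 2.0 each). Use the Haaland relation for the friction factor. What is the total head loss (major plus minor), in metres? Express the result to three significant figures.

V = 4Q/(πD²) = 1.131 m/s; V²/2g = 0.06515 m
Re = 3.08×10^5, ε/D = 5.35×10^-4 → f = 0.01825 (Haaland)
Major: h_f = f(L/D)·V²/2g = 0.01825·92.21·0.06515 = 0.1096 m
Minor: ΣK = 4.82; h_m = ΣK·V²/2g = 0.3140 m
Total H_L = 0.1096 + 0.3140 = 0.4237 m

H_L ≈ 0.424 m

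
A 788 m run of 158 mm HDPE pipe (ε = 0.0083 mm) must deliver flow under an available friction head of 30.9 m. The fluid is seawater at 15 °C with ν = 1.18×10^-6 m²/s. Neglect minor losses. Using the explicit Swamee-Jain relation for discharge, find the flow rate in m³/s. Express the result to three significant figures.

Q ≈ 0.0570 m³/s

Swamee-Jain (Type II): Q = -0.965·√(gD⁵h_f/L)·ln[ε/(3.7D) + √(3.17ν²L/(gD³h_f))]
√(gD⁵h_f/L) = √(9.81·0.158⁵·30.9/788) = 0.006155
ε/(3.7D) = 1.42×10^-5; √(3.17ν²L/(gD³h_f)) = 5.39×10^-5
Q = -0.965·0.006155·ln(6.813×10^-5) = 0.05698 m³/s
Check: V = 2.91 m/s, Re = 3.89×10^5, f = 0.01438, h_f = 30.9 m ≈ 30.9 m ✓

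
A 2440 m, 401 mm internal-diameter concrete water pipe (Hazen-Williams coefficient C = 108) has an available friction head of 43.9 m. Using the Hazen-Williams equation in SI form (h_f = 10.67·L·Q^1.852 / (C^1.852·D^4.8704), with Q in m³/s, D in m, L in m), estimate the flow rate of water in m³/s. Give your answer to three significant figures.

Q ≈ 0.311 m³/s

Rearranging: Q = [h_f·C^1.852·D^4.8704 / (10.67·L)]^(1/1.852)
Q = [43.9·108^1.852·0.401^4.8704 / (10.67·2440)]^0.540 = 0.3108 m³/s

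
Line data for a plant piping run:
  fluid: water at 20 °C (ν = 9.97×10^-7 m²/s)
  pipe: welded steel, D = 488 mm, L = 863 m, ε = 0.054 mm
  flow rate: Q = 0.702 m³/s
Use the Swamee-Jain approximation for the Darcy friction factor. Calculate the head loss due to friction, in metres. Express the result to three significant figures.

V = 4Q/(πD²) = 4·0.702/(π·0.488²) = 3.753 m/s
Re = VD/ν = 3.753·0.488/9.97×10^-7 = 1.84×10^6 → turbulent
ε/D = 0.054/488 = 1.11×10^-4
Swamee-Jain: f = 0.01312
h_f = f(L/D)V²/(2g) = 0.01312·(863/0.488)·3.753²/(2·9.81) = 16.66 m

h_f ≈ 16.7 m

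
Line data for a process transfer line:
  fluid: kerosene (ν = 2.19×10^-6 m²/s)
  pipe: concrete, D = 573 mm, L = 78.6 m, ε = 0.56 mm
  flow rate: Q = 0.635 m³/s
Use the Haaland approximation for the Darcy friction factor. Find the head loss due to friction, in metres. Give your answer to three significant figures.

h_f ≈ 0.847 m

V = 4Q/(πD²) = 4·0.635/(π·0.573²) = 2.462 m/s
Re = VD/ν = 2.462·0.573/2.19×10^-6 = 6.44×10^5 → turbulent
ε/D = 0.56/573 = 9.77×10^-4
Haaland: f = 0.01998
h_f = f(L/D)V²/(2g) = 0.01998·(78.6/0.573)·2.462²/(2·9.81) = 0.8471 m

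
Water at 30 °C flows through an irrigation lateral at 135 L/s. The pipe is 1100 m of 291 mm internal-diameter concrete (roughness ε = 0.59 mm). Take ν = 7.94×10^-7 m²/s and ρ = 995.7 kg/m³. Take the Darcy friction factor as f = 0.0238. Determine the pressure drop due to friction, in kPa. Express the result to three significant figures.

Δp ≈ 185 kPa

V = 4Q/(πD²) = 4·0.135/(π·0.291²) = 2.030 m/s
h_f = f(L/D)V²/(2g) = 0.02380·(1100/0.291)·2.030²/(2·9.81) = 18.89 m
Δp = ρg·h_f = 995.7·9.81·18.89 = 184.5 kPa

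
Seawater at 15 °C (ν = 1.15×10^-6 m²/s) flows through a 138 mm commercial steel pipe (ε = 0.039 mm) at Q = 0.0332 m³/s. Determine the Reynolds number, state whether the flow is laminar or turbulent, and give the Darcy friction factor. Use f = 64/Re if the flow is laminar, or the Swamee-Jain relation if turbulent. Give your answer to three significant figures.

V = 4Q/(πD²) = 2.220 m/s
Re = VD/ν = 2.220·0.138/1.15×10^-6 = 2.66×10^5
Re > 4000 → turbulent; ε/D = 2.83×10^-4
Swamee-Jain: f = 0.01714

Re ≈ 2.66×10^5; turbulent; f ≈ 0.0171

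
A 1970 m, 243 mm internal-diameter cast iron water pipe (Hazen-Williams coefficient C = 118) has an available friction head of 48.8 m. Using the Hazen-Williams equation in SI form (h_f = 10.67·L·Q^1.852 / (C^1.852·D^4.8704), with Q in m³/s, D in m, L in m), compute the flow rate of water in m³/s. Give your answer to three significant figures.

Rearranging: Q = [h_f·C^1.852·D^4.8704 / (10.67·L)]^(1/1.852)
Q = [48.8·118^1.852·0.243^4.8704 / (10.67·1970)]^0.540 = 0.1081 m³/s

Q ≈ 0.108 m³/s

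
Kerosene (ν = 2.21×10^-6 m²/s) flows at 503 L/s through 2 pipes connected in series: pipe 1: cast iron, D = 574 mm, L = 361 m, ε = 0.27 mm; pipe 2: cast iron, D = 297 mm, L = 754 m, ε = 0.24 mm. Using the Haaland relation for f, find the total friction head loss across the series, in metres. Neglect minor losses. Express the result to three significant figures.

H ≈ 132 m

Pipe 1: V = 1.944 m/s, Re = 5.05×10^5, ε/D = 4.70×10^-4, f = 0.01738, h_1 = f(L/D)V²/2g = 2.105 m
Pipe 2: V = 7.260 m/s, Re = 9.76×10^5, ε/D = 8.08×10^-4, f = 0.01901, h_2 = f(L/D)V²/2g = 129.7 m
Series → Q common, losses add: H = Σh = 131.8 m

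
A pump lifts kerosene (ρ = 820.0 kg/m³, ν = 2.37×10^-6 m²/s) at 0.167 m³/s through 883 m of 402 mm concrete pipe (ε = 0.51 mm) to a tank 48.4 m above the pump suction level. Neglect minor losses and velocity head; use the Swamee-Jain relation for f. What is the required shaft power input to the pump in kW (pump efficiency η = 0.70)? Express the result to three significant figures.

V = 4Q/(πD²) = 1.316 m/s; Re = 2.23×10^5; ε/D = 0.00127; f = 0.02207
h_f = f(L/D)V²/2g = 4.278 m
Total head H = z + h_f = 48.4 + 4.278 = 52.68 m
P_hyd = ρgQH = 820.0·9.81·0.167·52.68 = 70.77 kW
P_shaft = P_hyd/η = 70.77/0.70 = 101.1 kW

P_shaft ≈ 101 kW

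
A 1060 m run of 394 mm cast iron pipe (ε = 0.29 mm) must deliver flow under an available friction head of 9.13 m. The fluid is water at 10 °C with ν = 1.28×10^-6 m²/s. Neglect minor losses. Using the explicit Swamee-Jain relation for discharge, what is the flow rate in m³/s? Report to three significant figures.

Q ≈ 0.229 m³/s

Swamee-Jain (Type II): Q = -0.965·√(gD⁵h_f/L)·ln[ε/(3.7D) + √(3.17ν²L/(gD³h_f))]
√(gD⁵h_f/L) = √(9.81·0.394⁵·9.13/1060) = 0.02832
ε/(3.7D) = 1.99×10^-4; √(3.17ν²L/(gD³h_f)) = 3.17×10^-5
Q = -0.965·0.02832·ln(2.306×10^-4) = 0.2289 m³/s
Check: V = 1.88 m/s, Re = 5.78×10^5, f = 0.01901, h_f = 9.19 m ≈ 9.13 m ✓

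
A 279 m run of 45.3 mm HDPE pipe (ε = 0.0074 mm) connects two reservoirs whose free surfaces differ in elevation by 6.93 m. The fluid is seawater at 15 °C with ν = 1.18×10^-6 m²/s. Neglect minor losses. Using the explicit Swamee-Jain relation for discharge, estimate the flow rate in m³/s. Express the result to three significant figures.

Q ≈ 0.00159 m³/s

Swamee-Jain (Type II): Q = -0.965·√(gD⁵h_f/L)·ln[ε/(3.7D) + √(3.17ν²L/(gD³h_f))]
√(gD⁵h_f/L) = √(9.81·0.0453⁵·6.93/279) = 2.156×10^-4
ε/(3.7D) = 4.42×10^-5; √(3.17ν²L/(gD³h_f)) = 4.41×10^-4
Q = -0.965·2.156×10^-4·ln(4.856×10^-4) = 0.001587 m³/s
Check: V = 0.985 m/s, Re = 3.78×10^4, f = 0.02269, h_f = 6.91 m ≈ 6.93 m ✓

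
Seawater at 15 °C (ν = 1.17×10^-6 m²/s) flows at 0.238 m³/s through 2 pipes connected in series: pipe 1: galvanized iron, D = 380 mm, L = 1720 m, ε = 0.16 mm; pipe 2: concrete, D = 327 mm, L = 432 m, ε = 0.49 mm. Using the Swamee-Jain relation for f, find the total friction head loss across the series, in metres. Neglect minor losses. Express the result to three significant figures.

Pipe 1: V = 2.099 m/s, Re = 6.82×10^5, ε/D = 4.21×10^-4, f = 0.01699, h_1 = f(L/D)V²/2g = 17.27 m
Pipe 2: V = 2.834 m/s, Re = 7.92×10^5, ε/D = 0.00150, f = 0.02210, h_2 = f(L/D)V²/2g = 11.95 m
Series → Q common, losses add: H = Σh = 29.22 m

H ≈ 29.2 m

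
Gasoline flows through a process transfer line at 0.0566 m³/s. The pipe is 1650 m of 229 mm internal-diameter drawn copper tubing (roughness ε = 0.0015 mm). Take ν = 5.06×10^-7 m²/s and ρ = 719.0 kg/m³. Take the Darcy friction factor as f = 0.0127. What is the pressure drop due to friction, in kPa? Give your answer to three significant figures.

V = 4Q/(πD²) = 4·0.0566/(π·0.229²) = 1.374 m/s
h_f = f(L/D)V²/(2g) = 0.01270·(1650/0.229)·1.374²/(2·9.81) = 8.808 m
Δp = ρg·h_f = 719.0·9.81·8.808 = 62.12 kPa

Δp ≈ 62.1 kPa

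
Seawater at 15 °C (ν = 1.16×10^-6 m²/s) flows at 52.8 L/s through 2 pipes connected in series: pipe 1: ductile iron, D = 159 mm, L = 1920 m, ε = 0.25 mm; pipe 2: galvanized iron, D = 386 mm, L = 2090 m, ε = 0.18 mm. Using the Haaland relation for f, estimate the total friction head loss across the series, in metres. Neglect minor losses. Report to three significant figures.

H ≈ 99.2 m

Pipe 1: V = 2.659 m/s, Re = 3.64×10^5, ε/D = 0.00157, f = 0.02255, h_1 = f(L/D)V²/2g = 98.16 m
Pipe 2: V = 0.4512 m/s, Re = 1.50×10^5, ε/D = 4.66×10^-4, f = 0.01899, h_2 = f(L/D)V²/2g = 1.067 m
Series → Q common, losses add: H = Σh = 99.22 m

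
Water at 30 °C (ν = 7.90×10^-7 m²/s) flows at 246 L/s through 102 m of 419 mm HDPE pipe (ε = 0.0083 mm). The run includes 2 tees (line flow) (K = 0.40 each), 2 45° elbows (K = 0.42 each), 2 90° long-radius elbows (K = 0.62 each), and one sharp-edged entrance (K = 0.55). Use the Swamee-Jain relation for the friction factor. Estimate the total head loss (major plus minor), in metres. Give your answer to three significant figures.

V = 4Q/(πD²) = 1.784 m/s; V²/2g = 0.1622 m
Re = 9.46×10^5, ε/D = 1.98×10^-5 → f = 0.01217 (Swamee-Jain)
Major: h_f = f(L/D)·V²/2g = 0.01217·243.4·0.1622 = 0.4807 m
Minor: ΣK = 3.43; h_m = ΣK·V²/2g = 0.5565 m
Total H_L = 0.4807 + 0.5565 = 1.037 m

H_L ≈ 1.04 m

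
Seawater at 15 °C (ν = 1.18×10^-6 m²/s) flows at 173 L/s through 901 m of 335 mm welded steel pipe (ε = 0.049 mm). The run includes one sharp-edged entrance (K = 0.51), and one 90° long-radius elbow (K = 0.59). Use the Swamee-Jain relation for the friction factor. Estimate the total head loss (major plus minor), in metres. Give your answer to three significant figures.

H_L ≈ 8.04 m

V = 4Q/(πD²) = 1.963 m/s; V²/2g = 0.1964 m
Re = 5.57×10^5, ε/D = 1.46×10^-4 → f = 0.01482 (Swamee-Jain)
Major: h_f = f(L/D)·V²/2g = 0.01482·2690·0.1964 = 7.828 m
Minor: ΣK = 1.10; h_m = ΣK·V²/2g = 0.2160 m
Total H_L = 7.828 + 0.2160 = 8.044 m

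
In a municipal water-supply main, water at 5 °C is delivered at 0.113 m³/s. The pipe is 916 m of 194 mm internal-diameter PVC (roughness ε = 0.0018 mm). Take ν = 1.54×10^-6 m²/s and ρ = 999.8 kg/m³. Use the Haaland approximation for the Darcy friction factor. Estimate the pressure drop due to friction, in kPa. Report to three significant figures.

Δp ≈ 457 kPa

V = 4Q/(πD²) = 4·0.113/(π·0.194²) = 3.823 m/s
Re = VD/ν = 3.823·0.194/1.54×10^-6 = 4.82×10^5 → turbulent
ε/D = 0.0018/194 = 9.28×10^-6
Haaland: f = 0.01325
h_f = f(L/D)V²/(2g) = 0.01325·(916/0.194)·3.823²/(2·9.81) = 46.61 m
Δp = ρg·h_f = 999.8·9.81·46.61 = 457.2 kPa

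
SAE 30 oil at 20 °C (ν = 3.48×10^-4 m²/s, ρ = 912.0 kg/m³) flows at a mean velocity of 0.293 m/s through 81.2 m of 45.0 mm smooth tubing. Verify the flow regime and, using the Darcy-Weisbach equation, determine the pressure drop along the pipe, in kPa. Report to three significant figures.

Δp ≈ 119 kPa

Re = VD/ν = 0.293·0.04500/3.48×10^-4 = 37.9 → laminar (Re < 2300)
f = 64/Re = 1.689
h_f = f(L/D)V²/(2g) = 1.689·(81.2/0.04500)·0.293²/(2·9.81) = 13.34 m
Δp = ρg·h_f = 912.0·9.81·13.34 = 119.3 kPa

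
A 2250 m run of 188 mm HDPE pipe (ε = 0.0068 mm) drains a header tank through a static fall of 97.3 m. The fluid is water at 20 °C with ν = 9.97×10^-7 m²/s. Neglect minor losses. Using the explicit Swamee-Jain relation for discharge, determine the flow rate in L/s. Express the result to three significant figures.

Swamee-Jain (Type II): Q = -0.965·√(gD⁵h_f/L)·ln[ε/(3.7D) + √(3.17ν²L/(gD³h_f))]
√(gD⁵h_f/L) = √(9.81·0.188⁵·97.3/2250) = 0.009981
ε/(3.7D) = 9.78×10^-6; √(3.17ν²L/(gD³h_f)) = 3.34×10^-5
Q = -0.965·0.009981·ln(4.321×10^-5) = 0.09680 m³/s
Check: V = 3.49 m/s, Re = 6.58×10^5, f = 0.01312, h_f = 97.3 m ≈ 97.3 m ✓

Q ≈ 96.8 L/s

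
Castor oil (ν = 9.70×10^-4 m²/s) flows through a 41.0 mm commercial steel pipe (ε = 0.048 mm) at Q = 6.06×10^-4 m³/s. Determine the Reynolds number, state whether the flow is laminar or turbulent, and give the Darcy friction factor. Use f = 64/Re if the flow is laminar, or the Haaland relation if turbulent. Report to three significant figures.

V = 4Q/(πD²) = 0.4590 m/s
Re = VD/ν = 0.4590·0.0410/9.70×10^-4 = 19.4
Re < 2300 → laminar → f = 64/Re = 3.299

Re ≈ 19.4; laminar; f = 64/Re ≈ 3.30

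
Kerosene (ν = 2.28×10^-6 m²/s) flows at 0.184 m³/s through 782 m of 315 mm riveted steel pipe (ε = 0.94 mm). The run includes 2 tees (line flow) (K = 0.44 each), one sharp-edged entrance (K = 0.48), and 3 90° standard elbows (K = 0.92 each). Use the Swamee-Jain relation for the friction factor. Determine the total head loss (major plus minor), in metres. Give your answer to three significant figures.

V = 4Q/(πD²) = 2.361 m/s; V²/2g = 0.2841 m
Re = 3.26×10^5, ε/D = 0.00298 → f = 0.02668 (Swamee-Jain)
Major: h_f = f(L/D)·V²/2g = 0.02668·2483·0.2841 = 18.82 m
Minor: ΣK = 4.12; h_m = ΣK·V²/2g = 1.171 m
Total H_L = 18.82 + 1.171 = 19.99 m

H_L ≈ 20.0 m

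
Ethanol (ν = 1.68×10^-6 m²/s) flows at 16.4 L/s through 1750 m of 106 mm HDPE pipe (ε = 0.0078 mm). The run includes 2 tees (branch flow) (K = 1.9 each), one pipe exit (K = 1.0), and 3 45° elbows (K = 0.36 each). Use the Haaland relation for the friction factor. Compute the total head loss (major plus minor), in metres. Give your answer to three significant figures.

H_L ≈ 52.2 m

V = 4Q/(πD²) = 1.858 m/s; V²/2g = 0.1760 m
Re = 1.17×10^5, ε/D = 7.36×10^-5 → f = 0.01760 (Haaland)
Major: h_f = f(L/D)·V²/2g = 0.01760·16509·0.1760 = 51.14 m
Minor: ΣK = 5.88; h_m = ΣK·V²/2g = 1.035 m
Total H_L = 51.14 + 1.035 = 52.18 m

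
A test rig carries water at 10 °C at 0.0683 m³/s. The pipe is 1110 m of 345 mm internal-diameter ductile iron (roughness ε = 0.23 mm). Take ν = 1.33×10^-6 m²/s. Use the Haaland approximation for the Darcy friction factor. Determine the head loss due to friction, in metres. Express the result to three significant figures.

V = 4Q/(πD²) = 4·0.0683/(π·0.345²) = 0.7306 m/s
Re = VD/ν = 0.7306·0.345/1.33×10^-6 = 1.90×10^5 → turbulent
ε/D = 0.23/345 = 6.67×10^-4
Haaland: f = 0.01954
h_f = f(L/D)V²/(2g) = 0.01954·(1110/0.345)·0.7306²/(2·9.81) = 1.711 m

h_f ≈ 1.71 m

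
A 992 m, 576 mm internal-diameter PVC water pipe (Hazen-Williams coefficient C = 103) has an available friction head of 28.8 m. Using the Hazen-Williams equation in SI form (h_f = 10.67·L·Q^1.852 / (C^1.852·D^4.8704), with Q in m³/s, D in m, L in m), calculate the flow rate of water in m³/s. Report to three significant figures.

Q ≈ 0.995 m³/s

Rearranging: Q = [h_f·C^1.852·D^4.8704 / (10.67·L)]^(1/1.852)
Q = [28.8·103^1.852·0.576^4.8704 / (10.67·992)]^0.540 = 0.9946 m³/s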